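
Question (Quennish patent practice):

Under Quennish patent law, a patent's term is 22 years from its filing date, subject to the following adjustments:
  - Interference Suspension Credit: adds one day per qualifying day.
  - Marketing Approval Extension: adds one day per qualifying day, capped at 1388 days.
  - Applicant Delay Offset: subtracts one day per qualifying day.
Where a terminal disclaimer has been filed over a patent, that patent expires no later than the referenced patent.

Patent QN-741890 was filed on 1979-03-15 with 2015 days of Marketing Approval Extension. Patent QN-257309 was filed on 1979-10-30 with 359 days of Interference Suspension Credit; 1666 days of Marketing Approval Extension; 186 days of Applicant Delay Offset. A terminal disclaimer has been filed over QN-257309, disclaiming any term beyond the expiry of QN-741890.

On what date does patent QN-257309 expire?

Natural term of QN-257309:
  Base: filing + 22 years → 30 October 2001.
  Interference Suspension Credit: +359 days → 24 October 2002.
  Marketing Approval Extension: 1666 days claimed exceeds the 1388-day cap, so +1388 days → 12 August 2006.
  Applicant Delay Offset: −186 days → 7 February 2006.
Expiry of referenced patent QN-741890:
  Base: filing + 22 years → 15 March 2001.
  Marketing Approval Extension: 2015 days claimed exceeds the 1388-day cap, so +1388 days → 1 January 2005.
Terminal disclaimer: QN-257309 expires on the earlier of 7 February 2006 and 1 January 2005.

January 1, 2005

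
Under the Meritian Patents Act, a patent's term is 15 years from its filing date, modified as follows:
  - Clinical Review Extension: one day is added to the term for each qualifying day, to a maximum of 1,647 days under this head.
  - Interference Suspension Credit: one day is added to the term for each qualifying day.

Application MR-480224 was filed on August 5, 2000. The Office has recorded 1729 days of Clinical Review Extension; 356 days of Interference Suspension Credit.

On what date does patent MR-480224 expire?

Base term: filing date + 15 years → 5 August 2015.
Clinical Review Extension: 1729 days claimed exceeds the 1647-day cap, so +1647 days → 7 February 2020.
Interference Suspension Credit: +356 days → 28 January 2021.

January 28, 2021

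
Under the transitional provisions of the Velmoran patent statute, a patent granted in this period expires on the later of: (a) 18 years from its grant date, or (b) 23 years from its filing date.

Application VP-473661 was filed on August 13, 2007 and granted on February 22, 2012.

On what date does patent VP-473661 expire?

August 13, 2030

(a) grant + 18 years → 22 February 2030.
(b) filing + 23 years → 13 August 2030.
Later of the two: 13 August 2030.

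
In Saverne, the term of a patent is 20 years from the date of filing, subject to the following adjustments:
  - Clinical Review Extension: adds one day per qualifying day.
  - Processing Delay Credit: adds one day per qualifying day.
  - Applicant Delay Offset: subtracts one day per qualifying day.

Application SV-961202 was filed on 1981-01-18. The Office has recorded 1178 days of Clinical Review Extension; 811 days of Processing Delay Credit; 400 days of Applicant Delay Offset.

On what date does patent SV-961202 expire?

2005-05-26

Base term: filing date + 20 years → 18 January 2001.
Clinical Review Extension: +1178 days → 10 April 2004.
Processing Delay Credit: +811 days → 30 June 2006.
Applicant Delay Offset: −400 days → 26 May 2005.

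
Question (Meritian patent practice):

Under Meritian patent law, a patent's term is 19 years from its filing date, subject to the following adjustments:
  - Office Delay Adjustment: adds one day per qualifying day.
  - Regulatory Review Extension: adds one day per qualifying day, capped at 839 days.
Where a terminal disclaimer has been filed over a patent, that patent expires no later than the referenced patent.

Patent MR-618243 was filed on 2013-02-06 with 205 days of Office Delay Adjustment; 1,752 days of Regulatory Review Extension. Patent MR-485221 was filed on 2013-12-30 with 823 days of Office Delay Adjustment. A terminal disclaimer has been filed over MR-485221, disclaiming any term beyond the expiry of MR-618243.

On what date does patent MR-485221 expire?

Natural term of MR-485221:
  Base: filing + 19 years → 30 December 2032.
  Office Delay Adjustment: +823 days → 2 April 2035.
Expiry of referenced patent MR-618243:
  Base: filing + 19 years → 6 February 2032.
  Office Delay Adjustment: +205 days → 29 August 2032.
  Regulatory Review Extension: 1752 days claimed exceeds the 839-day cap, so +839 days → 16 December 2034.
Terminal disclaimer: MR-485221 expires on the earlier of 2 April 2035 and 16 December 2034.

2034-12-16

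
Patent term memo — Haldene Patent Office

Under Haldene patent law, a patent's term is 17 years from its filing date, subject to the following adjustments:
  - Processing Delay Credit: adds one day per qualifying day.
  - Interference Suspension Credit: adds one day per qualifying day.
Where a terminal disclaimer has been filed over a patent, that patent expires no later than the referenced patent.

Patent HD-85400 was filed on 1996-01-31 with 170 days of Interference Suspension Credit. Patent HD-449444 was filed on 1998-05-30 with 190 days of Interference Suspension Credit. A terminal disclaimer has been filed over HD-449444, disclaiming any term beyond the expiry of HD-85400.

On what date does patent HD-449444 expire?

2013-07-20

Natural term of HD-449444:
  Base: filing + 17 years → 30 May 2015.
  Interference Suspension Credit: +190 days → 6 December 2015.
Expiry of referenced patent HD-85400:
  Base: filing + 17 years → 31 January 2013.
  Interference Suspension Credit: +170 days → 20 July 2013.
Terminal disclaimer: HD-449444 expires on the earlier of 6 December 2015 and 20 July 2013.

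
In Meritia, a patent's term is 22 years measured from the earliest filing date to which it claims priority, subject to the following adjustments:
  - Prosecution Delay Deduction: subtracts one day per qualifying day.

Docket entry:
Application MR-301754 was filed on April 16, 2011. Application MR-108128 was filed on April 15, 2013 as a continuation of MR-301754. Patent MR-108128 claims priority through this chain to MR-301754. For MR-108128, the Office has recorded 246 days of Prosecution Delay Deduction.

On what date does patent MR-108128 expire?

2032-08-13

Earliest priority filing: 16 April 2011.
Base term: 16 April 2011 + 22 years → 16 April 2033.
Prosecution Delay Deduction: −246 days → 13 August 2032.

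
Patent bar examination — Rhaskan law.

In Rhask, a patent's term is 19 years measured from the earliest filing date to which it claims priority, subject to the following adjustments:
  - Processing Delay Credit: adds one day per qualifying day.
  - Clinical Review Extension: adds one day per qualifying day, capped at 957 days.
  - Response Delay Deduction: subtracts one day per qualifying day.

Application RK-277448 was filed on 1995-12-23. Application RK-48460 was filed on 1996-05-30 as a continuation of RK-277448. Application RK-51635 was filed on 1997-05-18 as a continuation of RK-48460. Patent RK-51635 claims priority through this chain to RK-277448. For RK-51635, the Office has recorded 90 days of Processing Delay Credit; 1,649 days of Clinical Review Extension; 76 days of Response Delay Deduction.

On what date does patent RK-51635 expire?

2017-08-20

Earliest priority filing: 23 December 1995.
Base term: 23 December 1995 + 19 years → 23 December 2014.
Processing Delay Credit: +90 days → 23 March 2015.
Clinical Review Extension: 1649 days claimed exceeds the 957-day cap, so +957 days → 4 November 2017.
Response Delay Deduction: −76 days → 20 August 2017.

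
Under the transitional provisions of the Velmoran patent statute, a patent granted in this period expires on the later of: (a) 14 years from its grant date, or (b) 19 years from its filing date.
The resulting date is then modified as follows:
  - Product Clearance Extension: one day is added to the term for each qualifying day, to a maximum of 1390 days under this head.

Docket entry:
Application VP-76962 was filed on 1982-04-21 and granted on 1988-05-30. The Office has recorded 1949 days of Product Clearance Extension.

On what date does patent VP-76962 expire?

March 20, 2006

(a) grant + 14 years → 30 May 2002.
(b) filing + 19 years → 21 April 2001.
Later of the two: 30 May 2002.
Product Clearance Extension: 1949 days claimed exceeds the 1390-day cap, so +1390 days → 20 March 2006.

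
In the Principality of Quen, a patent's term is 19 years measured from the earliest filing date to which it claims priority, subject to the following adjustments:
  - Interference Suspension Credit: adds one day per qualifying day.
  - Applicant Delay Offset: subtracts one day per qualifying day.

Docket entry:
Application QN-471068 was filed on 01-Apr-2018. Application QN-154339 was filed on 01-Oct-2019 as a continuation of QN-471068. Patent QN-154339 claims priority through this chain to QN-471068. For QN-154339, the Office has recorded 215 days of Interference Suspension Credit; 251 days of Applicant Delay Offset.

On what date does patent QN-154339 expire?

2037-02-24

Earliest priority filing: 1 April 2018.
Base term: 1 April 2018 + 19 years → 1 April 2037.
Interference Suspension Credit: +215 days → 2 November 2037.
Applicant Delay Offset: −251 days → 24 February 2037.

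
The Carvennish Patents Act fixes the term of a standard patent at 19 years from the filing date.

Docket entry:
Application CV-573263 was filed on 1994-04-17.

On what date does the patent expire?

2013-04-17

Filing date + 19 years → 17 April 2013.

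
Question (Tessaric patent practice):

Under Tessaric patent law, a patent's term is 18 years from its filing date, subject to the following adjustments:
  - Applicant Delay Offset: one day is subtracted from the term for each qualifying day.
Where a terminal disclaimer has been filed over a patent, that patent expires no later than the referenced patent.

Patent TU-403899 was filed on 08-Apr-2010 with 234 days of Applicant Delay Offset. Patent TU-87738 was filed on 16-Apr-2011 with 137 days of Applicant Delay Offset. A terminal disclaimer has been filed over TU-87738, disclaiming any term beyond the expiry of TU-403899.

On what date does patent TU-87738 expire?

2027-08-18

Natural term of TU-87738:
  Base: filing + 18 years → 16 April 2029.
  Applicant Delay Offset: −137 days → 30 November 2028.
Expiry of referenced patent TU-403899:
  Base: filing + 18 years → 8 April 2028.
  Applicant Delay Offset: −234 days → 18 August 2027.
Terminal disclaimer: TU-87738 expires on the earlier of 30 November 2028 and 18 August 2027.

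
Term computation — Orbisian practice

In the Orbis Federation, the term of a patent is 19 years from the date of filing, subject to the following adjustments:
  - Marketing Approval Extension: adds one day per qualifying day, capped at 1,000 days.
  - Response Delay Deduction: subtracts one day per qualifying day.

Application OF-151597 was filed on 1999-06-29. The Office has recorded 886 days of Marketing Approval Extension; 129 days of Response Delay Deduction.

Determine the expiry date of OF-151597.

Base term: filing date + 19 years → 29 June 2018.
Marketing Approval Extension: 886 days (within the 1000-day cap) → +886 days → 1 December 2020.
Response Delay Deduction: −129 days → 25 July 2020.

2020-07-25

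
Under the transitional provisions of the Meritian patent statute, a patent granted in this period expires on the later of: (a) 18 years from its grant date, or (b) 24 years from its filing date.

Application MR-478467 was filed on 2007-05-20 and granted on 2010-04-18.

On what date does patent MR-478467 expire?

(a) grant + 18 years → 18 April 2028.
(b) filing + 24 years → 20 May 2031.
Later of the two: 20 May 2031.

2031-05-20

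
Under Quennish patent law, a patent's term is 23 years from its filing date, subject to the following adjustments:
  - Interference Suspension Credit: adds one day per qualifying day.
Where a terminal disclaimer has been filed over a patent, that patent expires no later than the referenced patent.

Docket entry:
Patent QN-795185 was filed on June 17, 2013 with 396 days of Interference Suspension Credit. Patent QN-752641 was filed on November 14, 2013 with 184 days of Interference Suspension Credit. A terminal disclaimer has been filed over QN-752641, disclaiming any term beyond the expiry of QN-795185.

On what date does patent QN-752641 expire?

Natural term of QN-752641:
  Base: filing + 23 years → 14 November 2036.
  Interference Suspension Credit: +184 days → 17 May 2037.
Expiry of referenced patent QN-795185:
  Base: filing + 23 years → 17 June 2036.
  Interference Suspension Credit: +396 days → 18 July 2037.
Terminal disclaimer: QN-752641 expires on the earlier of 17 May 2037 and 18 July 2037.

May 17, 2037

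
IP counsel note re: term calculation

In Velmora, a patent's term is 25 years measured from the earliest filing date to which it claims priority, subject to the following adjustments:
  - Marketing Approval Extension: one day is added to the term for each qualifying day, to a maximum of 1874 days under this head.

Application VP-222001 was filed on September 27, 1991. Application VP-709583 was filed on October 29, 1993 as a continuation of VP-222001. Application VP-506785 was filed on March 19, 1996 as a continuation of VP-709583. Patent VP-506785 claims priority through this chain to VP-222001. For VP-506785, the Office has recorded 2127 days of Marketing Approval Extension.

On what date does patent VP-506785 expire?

2021-11-14

Earliest priority filing: 27 September 1991.
Base term: 27 September 1991 + 25 years → 27 September 2016.
Marketing Approval Extension: 2127 days claimed exceeds the 1874-day cap, so +1874 days → 14 November 2021.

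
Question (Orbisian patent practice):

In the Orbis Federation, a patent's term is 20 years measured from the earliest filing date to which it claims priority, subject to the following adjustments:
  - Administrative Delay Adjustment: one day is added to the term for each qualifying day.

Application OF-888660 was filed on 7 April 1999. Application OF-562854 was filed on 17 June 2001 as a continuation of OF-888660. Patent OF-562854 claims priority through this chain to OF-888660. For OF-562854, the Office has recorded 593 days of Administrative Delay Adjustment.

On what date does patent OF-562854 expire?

Earliest priority filing: 7 April 1999.
Base term: 7 April 1999 + 20 years → 7 April 2019.
Administrative Delay Adjustment: +593 days → 20 November 2020.

2020-11-20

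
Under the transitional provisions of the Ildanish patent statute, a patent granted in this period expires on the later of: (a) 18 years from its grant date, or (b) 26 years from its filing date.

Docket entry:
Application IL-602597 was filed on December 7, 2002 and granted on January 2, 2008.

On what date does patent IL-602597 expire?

(a) grant + 18 years → 2 January 2026.
(b) filing + 26 years → 7 December 2028.
Later of the two: 7 December 2028.

December 7, 2028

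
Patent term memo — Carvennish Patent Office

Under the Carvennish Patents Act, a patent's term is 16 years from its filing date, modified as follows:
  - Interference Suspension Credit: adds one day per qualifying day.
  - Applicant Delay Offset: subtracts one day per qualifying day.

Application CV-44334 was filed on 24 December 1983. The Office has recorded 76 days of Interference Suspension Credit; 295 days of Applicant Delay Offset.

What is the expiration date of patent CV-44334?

May 19, 1999

Base term: filing date + 16 years → 24 December 1999.
Interference Suspension Credit: +76 days → 9 March 2000.
Applicant Delay Offset: −295 days → 19 May 1999.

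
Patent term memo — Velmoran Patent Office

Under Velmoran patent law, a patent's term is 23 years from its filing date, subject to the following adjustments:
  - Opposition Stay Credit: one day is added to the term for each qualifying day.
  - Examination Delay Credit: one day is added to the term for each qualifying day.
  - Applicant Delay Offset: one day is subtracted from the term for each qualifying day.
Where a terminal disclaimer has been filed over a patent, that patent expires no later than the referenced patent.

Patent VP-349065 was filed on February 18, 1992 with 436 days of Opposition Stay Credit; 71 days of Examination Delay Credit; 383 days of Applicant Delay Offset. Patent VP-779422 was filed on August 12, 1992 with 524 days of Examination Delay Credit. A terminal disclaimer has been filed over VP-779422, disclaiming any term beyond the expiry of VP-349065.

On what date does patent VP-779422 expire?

Natural term of VP-779422:
  Base: filing + 23 years → 12 August 2015.
  Examination Delay Credit: +524 days → 17 January 2017.
Expiry of referenced patent VP-349065:
  Base: filing + 23 years → 18 February 2015.
  Opposition Stay Credit: +436 days → 29 April 2016.
  Examination Delay Credit: +71 days → 9 July 2016.
  Applicant Delay Offset: −383 days → 22 June 2015.
Terminal disclaimer: VP-779422 expires on the earlier of 17 January 2017 and 22 June 2015.

June 22, 2015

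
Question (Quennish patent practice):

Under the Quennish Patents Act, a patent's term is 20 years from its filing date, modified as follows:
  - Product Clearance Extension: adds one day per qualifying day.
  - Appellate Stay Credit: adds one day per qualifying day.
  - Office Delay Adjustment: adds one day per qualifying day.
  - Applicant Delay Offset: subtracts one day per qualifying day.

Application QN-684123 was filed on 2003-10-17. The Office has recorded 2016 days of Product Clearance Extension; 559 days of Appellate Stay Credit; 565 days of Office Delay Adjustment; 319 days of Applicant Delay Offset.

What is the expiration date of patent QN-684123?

July 8, 2031

Base term: filing date + 20 years → 17 October 2023.
Product Clearance Extension: +2016 days → 24 April 2029.
Appellate Stay Credit: +559 days → 4 November 2030.
Office Delay Adjustment: +565 days → 22 May 2032.
Applicant Delay Offset: −319 days → 8 July 2031.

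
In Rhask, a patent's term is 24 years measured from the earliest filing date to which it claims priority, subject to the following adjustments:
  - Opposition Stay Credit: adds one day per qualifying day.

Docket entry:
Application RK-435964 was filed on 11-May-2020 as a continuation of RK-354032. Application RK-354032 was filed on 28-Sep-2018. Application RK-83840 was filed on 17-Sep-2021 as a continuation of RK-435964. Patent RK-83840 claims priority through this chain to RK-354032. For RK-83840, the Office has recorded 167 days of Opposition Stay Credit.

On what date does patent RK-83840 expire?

Earliest priority filing: 28 September 2018.
Base term: 28 September 2018 + 24 years → 28 September 2042.
Opposition Stay Credit: +167 days → 14 March 2043.

2043-03-14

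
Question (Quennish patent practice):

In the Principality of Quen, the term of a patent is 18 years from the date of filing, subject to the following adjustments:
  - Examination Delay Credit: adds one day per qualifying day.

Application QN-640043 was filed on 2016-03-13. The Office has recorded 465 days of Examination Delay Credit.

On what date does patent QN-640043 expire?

Base term: filing date + 18 years → 13 March 2034.
Examination Delay Credit: +465 days → 21 June 2035.

2035-06-21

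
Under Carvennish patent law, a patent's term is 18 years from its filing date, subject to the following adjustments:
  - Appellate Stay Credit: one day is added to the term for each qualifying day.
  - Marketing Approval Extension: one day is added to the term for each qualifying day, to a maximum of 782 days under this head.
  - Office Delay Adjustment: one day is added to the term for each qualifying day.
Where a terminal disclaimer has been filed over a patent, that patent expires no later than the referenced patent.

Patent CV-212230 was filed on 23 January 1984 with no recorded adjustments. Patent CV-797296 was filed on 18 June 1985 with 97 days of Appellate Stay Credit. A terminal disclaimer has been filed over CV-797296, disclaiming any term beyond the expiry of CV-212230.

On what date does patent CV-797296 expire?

2002-01-23

Natural term of CV-797296:
  Base: filing + 18 years → 18 June 2003.
  Appellate Stay Credit: +97 days → 23 September 2003.
Expiry of referenced patent CV-212230:
  Base: filing + 18 years → 23 January 2002.
Terminal disclaimer: CV-797296 expires on the earlier of 23 September 2003 and 23 January 2002.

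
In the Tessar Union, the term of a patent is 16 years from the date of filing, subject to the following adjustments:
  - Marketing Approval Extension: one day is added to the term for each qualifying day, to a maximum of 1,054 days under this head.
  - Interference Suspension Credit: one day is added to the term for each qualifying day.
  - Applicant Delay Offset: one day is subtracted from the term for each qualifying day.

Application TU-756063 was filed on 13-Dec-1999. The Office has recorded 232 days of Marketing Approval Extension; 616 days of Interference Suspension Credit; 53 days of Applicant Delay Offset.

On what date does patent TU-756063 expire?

Base term: filing date + 16 years → 13 December 2015.
Marketing Approval Extension: 232 days (within the 1054-day cap) → +232 days → 1 August 2016.
Interference Suspension Credit: +616 days → 9 April 2018.
Applicant Delay Offset: −53 days → 15 February 2018.

February 15, 2018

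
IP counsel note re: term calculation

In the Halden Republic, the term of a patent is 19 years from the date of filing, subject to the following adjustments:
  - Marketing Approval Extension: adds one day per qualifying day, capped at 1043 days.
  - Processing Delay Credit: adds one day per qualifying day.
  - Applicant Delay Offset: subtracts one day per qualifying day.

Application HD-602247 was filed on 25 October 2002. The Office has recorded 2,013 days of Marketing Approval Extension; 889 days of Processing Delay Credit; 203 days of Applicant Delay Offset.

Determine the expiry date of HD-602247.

Base term: filing date + 19 years → 25 October 2021.
Marketing Approval Extension: 2013 days claimed exceeds the 1043-day cap, so +1043 days → 2 September 2024.
Processing Delay Credit: +889 days → 8 February 2027.
Applicant Delay Offset: −203 days → 20 July 2026.

2026-07-20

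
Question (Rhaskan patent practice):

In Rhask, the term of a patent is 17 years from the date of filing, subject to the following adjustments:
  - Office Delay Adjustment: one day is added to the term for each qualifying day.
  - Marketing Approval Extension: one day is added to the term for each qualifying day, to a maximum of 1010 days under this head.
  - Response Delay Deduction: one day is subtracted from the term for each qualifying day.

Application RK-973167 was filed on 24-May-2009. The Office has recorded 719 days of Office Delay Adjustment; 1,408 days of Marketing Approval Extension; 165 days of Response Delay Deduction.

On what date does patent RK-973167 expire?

Base term: filing date + 17 years → 24 May 2026.
Office Delay Adjustment: +719 days → 12 May 2028.
Marketing Approval Extension: 1408 days claimed exceeds the 1010-day cap, so +1010 days → 16 February 2031.
Response Delay Deduction: −165 days → 4 September 2030.

September 4, 2030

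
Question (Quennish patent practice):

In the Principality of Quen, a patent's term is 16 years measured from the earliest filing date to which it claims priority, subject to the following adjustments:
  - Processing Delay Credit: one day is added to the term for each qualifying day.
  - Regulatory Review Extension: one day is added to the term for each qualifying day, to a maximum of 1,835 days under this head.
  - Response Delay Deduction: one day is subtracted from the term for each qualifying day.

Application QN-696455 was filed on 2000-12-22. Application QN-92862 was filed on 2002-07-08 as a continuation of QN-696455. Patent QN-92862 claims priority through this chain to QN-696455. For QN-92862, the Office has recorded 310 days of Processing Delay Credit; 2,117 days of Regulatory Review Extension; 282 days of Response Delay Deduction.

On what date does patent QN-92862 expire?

Earliest priority filing: 22 December 2000.
Base term: 22 December 2000 + 16 years → 22 December 2016.
Processing Delay Credit: +310 days → 28 October 2017.
Regulatory Review Extension: 2117 days claimed exceeds the 1835-day cap, so +1835 days → 6 November 2022.
Response Delay Deduction: −282 days → 28 January 2022.

January 28, 2022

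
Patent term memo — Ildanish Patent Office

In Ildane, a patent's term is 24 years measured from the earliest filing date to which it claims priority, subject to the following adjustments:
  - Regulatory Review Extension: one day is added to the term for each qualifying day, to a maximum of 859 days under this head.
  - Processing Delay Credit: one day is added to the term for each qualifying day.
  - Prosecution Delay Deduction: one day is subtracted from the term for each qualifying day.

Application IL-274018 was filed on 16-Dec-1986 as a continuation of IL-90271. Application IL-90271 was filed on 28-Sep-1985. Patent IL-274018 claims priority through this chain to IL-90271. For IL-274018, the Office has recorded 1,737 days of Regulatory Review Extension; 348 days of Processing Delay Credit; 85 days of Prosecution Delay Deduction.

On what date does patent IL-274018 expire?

Earliest priority filing: 28 September 1985.
Base term: 28 September 1985 + 24 years → 28 September 2009.
Regulatory Review Extension: 1737 days claimed exceeds the 859-day cap, so +859 days → 4 February 2012.
Processing Delay Credit: +348 days → 17 January 2013.
Prosecution Delay Deduction: −85 days → 24 October 2012.

October 24, 2012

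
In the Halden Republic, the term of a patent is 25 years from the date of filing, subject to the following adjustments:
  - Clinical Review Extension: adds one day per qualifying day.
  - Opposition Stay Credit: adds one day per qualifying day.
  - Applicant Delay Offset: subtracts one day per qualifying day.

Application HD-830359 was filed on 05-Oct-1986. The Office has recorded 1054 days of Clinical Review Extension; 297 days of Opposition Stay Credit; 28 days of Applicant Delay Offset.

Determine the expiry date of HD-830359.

Base term: filing date + 25 years → 5 October 2011.
Clinical Review Extension: +1054 days → 24 August 2014.
Opposition Stay Credit: +297 days → 17 June 2015.
Applicant Delay Offset: −28 days → 20 May 2015.

2015-05-20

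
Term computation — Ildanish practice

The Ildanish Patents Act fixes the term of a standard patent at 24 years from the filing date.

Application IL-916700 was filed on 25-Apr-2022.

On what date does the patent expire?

2046-04-25

Filing date + 24 years → 25 April 2046.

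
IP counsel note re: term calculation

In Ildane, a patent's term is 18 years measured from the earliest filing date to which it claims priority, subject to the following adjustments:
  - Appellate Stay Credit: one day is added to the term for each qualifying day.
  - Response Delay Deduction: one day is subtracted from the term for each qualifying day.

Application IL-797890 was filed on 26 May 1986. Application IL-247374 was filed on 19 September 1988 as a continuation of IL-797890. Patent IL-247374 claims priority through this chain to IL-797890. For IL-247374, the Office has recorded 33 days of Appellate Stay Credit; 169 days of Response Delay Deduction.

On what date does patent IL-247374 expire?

Earliest priority filing: 26 May 1986.
Base term: 26 May 1986 + 18 years → 26 May 2004.
Appellate Stay Credit: +33 days → 28 June 2004.
Response Delay Deduction: −169 days → 11 January 2004.

2004-01-11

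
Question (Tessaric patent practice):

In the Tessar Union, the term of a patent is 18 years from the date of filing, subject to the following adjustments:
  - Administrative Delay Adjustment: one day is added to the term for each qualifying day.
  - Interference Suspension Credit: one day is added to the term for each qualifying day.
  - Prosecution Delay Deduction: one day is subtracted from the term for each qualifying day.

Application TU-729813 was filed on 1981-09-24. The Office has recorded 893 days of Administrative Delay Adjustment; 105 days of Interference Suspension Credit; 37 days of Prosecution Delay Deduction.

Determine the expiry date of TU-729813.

Base term: filing date + 18 years → 24 September 1999.
Administrative Delay Adjustment: +893 days → 5 March 2002.
Interference Suspension Credit: +105 days → 18 June 2002.
Prosecution Delay Deduction: −37 days → 12 May 2002.

2002-05-12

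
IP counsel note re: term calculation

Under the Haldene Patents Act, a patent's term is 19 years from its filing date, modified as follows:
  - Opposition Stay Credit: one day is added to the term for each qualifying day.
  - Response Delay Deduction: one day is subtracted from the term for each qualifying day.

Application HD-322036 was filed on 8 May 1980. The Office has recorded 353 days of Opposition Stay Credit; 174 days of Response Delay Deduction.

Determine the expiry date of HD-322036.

1999-11-03

Base term: filing date + 19 years → 8 May 1999.
Opposition Stay Credit: +353 days → 25 April 2000.
Response Delay Deduction: −174 days → 3 November 1999.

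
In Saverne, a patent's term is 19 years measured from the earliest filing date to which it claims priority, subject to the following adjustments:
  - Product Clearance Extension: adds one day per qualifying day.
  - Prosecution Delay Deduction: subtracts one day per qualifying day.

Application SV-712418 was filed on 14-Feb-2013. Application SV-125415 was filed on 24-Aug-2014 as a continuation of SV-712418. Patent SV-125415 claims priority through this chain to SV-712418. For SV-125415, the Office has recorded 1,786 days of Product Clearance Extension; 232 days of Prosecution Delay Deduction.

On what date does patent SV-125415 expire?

Earliest priority filing: 14 February 2013.
Base term: 14 February 2013 + 19 years → 14 February 2032.
Product Clearance Extension: +1786 days → 4 January 2037.
Prosecution Delay Deduction: −232 days → 17 May 2036.

May 17, 2036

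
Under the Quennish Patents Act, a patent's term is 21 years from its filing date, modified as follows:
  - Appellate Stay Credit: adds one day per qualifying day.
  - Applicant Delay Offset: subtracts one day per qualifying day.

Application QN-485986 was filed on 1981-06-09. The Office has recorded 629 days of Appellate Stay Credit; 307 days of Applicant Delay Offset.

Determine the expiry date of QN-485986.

Base term: filing date + 21 years → 9 June 2002.
Appellate Stay Credit: +629 days → 28 February 2004.
Applicant Delay Offset: −307 days → 27 April 2003.

April 27, 2003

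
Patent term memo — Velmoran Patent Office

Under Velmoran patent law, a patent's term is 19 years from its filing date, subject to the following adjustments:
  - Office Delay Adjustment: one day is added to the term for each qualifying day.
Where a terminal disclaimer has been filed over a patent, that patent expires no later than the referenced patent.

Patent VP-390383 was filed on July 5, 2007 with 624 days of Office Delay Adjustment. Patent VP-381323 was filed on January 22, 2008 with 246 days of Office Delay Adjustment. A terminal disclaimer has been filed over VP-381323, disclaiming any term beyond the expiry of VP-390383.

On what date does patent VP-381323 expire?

2027-09-25

Natural term of VP-381323:
  Base: filing + 19 years → 22 January 2027.
  Office Delay Adjustment: +246 days → 25 September 2027.
Expiry of referenced patent VP-390383:
  Base: filing + 19 years → 5 July 2026.
  Office Delay Adjustment: +624 days → 20 March 2028.
Terminal disclaimer: VP-381323 expires on the earlier of 25 September 2027 and 20 March 2028.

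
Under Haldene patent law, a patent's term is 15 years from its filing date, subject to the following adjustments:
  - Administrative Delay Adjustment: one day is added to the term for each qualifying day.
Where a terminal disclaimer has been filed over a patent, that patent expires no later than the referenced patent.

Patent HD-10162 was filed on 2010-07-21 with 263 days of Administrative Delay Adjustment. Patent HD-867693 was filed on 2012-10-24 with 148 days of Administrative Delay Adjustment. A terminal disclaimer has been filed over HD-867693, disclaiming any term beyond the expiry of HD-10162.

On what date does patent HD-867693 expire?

2026-04-10

Natural term of HD-867693:
  Base: filing + 15 years → 24 October 2027.
  Administrative Delay Adjustment: +148 days → 20 March 2028.
Expiry of referenced patent HD-10162:
  Base: filing + 15 years → 21 July 2025.
  Administrative Delay Adjustment: +263 days → 10 April 2026.
Terminal disclaimer: HD-867693 expires on the earlier of 20 March 2028 and 10 April 2026.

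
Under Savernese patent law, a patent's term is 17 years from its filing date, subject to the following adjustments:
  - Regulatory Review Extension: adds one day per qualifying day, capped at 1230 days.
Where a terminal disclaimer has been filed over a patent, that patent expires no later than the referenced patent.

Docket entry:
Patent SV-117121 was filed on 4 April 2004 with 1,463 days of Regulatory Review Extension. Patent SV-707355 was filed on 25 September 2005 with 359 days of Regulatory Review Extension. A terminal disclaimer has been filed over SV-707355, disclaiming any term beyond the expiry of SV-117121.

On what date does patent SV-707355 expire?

Natural term of SV-707355:
  Base: filing + 17 years → 25 September 2022.
  Regulatory Review Extension: 359 days (within the 1230-day cap) → +359 days → 19 September 2023.
Expiry of referenced patent SV-117121:
  Base: filing + 17 years → 4 April 2021.
  Regulatory Review Extension: 1463 days claimed exceeds the 1230-day cap, so +1230 days → 16 August 2024.
Terminal disclaimer: SV-707355 expires on the earlier of 19 September 2023 and 16 August 2024.

2023-09-19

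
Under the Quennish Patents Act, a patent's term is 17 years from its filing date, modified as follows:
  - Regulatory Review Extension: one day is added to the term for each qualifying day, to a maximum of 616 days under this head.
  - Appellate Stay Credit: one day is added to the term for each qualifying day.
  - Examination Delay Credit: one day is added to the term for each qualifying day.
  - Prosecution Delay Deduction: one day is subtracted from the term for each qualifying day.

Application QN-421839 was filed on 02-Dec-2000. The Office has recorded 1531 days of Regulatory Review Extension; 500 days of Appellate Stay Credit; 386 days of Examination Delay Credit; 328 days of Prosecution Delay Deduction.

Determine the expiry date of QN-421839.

Base term: filing date + 17 years → 2 December 2017.
Regulatory Review Extension: 1531 days claimed exceeds the 616-day cap, so +616 days → 10 August 2019.
Appellate Stay Credit: +500 days → 22 December 2020.
Examination Delay Credit: +386 days → 12 January 2022.
Prosecution Delay Deduction: −328 days → 18 February 2021.

February 18, 2021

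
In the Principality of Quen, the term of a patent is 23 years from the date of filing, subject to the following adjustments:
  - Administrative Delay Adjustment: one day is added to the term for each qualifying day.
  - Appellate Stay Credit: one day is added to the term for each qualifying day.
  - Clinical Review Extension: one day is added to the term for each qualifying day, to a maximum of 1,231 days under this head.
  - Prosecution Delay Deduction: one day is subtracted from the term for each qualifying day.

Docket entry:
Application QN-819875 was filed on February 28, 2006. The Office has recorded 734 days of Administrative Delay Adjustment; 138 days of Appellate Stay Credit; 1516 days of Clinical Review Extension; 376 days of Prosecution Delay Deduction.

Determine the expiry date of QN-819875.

2033-11-21

Base term: filing date + 23 years → 28 February 2029.
Administrative Delay Adjustment: +734 days → 4 March 2031.
Appellate Stay Credit: +138 days → 20 July 2031.
Clinical Review Extension: 1516 days claimed exceeds the 1231-day cap, so +1231 days → 2 December 2034.
Prosecution Delay Deduction: −376 days → 21 November 2033.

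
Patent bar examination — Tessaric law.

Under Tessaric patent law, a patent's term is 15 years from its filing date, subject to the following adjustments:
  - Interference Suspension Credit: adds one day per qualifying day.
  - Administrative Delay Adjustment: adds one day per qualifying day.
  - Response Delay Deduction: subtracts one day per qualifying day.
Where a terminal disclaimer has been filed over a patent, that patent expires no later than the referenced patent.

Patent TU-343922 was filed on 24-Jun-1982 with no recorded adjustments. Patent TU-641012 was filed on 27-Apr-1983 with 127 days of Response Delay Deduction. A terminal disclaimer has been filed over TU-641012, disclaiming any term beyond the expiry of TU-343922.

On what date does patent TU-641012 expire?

June 24, 1997

Natural term of TU-641012:
  Base: filing + 15 years → 27 April 1998.
  Response Delay Deduction: −127 days → 21 December 1997.
Expiry of referenced patent TU-343922:
  Base: filing + 15 years → 24 June 1997.
Terminal disclaimer: TU-641012 expires on the earlier of 21 December 1997 and 24 June 1997.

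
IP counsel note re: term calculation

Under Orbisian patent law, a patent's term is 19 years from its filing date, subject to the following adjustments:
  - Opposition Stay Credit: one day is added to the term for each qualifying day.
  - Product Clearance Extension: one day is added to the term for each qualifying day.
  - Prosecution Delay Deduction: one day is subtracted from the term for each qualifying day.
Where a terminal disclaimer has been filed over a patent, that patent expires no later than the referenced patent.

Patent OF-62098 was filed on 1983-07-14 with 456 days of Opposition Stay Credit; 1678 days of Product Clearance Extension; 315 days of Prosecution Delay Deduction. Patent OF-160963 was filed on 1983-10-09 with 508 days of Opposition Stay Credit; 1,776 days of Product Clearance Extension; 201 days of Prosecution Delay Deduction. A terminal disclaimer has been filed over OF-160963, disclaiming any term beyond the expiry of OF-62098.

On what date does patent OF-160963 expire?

Natural term of OF-160963:
  Base: filing + 19 years → 9 October 2002.
  Opposition Stay Credit: +508 days → 29 February 2004.
  Product Clearance Extension: +1776 days → 9 January 2009.
  Prosecution Delay Deduction: −201 days → 22 June 2008.
Expiry of referenced patent OF-62098:
  Base: filing + 19 years → 14 July 2002.
  Opposition Stay Credit: +456 days → 13 October 2003.
  Product Clearance Extension: +1678 days → 17 May 2008.
  Prosecution Delay Deduction: −315 days → 7 July 2007.
Terminal disclaimer: OF-160963 expires on the earlier of 22 June 2008 and 7 July 2007.

2007-07-07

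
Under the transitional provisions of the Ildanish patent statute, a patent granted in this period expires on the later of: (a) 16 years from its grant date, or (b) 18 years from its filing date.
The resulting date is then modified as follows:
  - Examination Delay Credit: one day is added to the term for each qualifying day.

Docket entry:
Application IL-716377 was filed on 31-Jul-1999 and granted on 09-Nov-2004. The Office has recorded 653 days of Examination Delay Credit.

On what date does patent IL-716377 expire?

(a) grant + 16 years → 9 November 2020.
(b) filing + 18 years → 31 July 2017.
Later of the two: 9 November 2020.
Examination Delay Credit: +653 days → 24 August 2022.

August 24, 2022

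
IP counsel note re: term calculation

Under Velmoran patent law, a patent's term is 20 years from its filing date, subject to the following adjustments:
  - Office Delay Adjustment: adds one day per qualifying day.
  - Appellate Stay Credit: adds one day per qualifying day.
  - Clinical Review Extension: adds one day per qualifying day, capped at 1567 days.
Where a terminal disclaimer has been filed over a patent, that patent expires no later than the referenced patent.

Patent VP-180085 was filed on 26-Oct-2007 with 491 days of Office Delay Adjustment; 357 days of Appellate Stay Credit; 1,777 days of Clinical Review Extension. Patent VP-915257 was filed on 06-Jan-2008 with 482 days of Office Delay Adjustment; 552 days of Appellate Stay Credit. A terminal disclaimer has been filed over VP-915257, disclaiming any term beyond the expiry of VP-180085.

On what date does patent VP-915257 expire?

November 5, 2030

Natural term of VP-915257:
  Base: filing + 20 years → 6 January 2028.
  Office Delay Adjustment: +482 days → 2 May 2029.
  Appellate Stay Credit: +552 days → 5 November 2030.
Expiry of referenced patent VP-180085:
  Base: filing + 20 years → 26 October 2027.
  Office Delay Adjustment: +491 days → 28 February 2029.
  Appellate Stay Credit: +357 days → 20 February 2030.
  Clinical Review Extension: 1777 days claimed exceeds the 1567-day cap, so +1567 days → 6 June 2034.
Terminal disclaimer: VP-915257 expires on the earlier of 5 November 2030 and 6 June 2034.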